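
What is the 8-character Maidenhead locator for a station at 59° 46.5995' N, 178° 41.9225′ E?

Add 180° to longitude and 90° to latitude: 358.69871, 149.77666.
Field: lon ⌊358.69871/20⌋ = 17 → R; lat ⌊149.77666/10⌋ = 14 → O.
Square: lon ⌊18.69871/2⌋ = 9; lat ⌊9.77666/1⌋ = 9.
Subsquare: lon ⌊0.69871/0.0833333⌋ = 8 → i; lat ⌊0.77666/0.0416667⌋ = 18 → s.
Extended square: lon ⌊0.03204/0.00833333⌋ = 3; lat ⌊0.02666/0.00416667⌋ = 6.

RO99is36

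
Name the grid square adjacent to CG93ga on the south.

CG92gx

Latitude subsquare a = 0; −1 → -1, wraps to 23 = x, carry into square.
Latitude square 3; −1 → 2.
The longitude characters are unchanged.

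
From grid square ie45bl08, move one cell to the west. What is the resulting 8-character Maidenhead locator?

Longitude extended square 0; −1 → -1, wraps to 9, carry into subsquare.
Longitude subsquare b = 1; −1 → 0 = a.
The latitude characters are unchanged.

IE45al98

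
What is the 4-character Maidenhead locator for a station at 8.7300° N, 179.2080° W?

AJ08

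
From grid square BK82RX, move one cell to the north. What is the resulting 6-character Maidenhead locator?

BK83ra

Latitude subsquare x = 23; +1 → 24, wraps to 0 = a, carry into square.
Latitude square 2; +1 → 3.
The longitude characters are unchanged.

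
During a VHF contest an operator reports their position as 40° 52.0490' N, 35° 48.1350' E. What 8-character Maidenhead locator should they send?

KN70vu68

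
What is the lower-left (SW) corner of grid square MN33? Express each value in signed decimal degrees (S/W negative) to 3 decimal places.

Field M=12, N=13: +12·20° lon, +13·10° lat → SW at lon 60°, lat 40°.
Square 3, 3: +3·2° lon, +3·1° lat → SW at lon 66°, lat 43°.
latitude 43.000, longitude 66.000.

43.000, 66.000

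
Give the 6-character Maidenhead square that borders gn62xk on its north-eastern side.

GN72al

Longitude subsquare x = 23; +1 → 24, wraps to 0 = a, carry into square.
Longitude square 6; +1 → 7.
Latitude subsquare k = 10; +1 → 11 = l.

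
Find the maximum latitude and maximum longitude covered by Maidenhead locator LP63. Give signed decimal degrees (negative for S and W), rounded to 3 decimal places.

Field L=11, P=15: +11·20° lon, +15·10° lat → SW at lon 40°, lat 60°.
Square 6, 3: +6·2° lon, +3·1° lat → SW at lon 52°, lat 63°.
Cell spans 2° lon × 1° lat. NE corner is SW corner plus one full cell.
latitude 64.000, longitude 54.000.

64.000, 54.000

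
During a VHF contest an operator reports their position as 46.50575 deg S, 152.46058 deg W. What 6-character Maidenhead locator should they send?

BE33sl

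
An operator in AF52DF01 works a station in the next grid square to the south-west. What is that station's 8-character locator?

AF52cf90

Longitude extended square 0; −1 → -1, wraps to 9, carry into subsquare.
Longitude subsquare d = 3; −1 → 2 = c.
Latitude extended square 1; −1 → 0.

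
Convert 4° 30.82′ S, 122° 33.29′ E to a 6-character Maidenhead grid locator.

PI15gl

Offset from 180°W / 90°S: lon 302.5548°, lat 85.4863°.
Field: 302.5548/20 → 15 → P, 85.4863/10 → 8 → I; chars PI.
Square: 2.5548/2 → 1, 5.4863/1 → 5; chars 15.
Subsquare: 0.5548/0.0833333 → 6 → g, 0.4863/0.0416667 → 11 → l; chars gl.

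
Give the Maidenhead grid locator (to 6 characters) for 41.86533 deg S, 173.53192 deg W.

AE38fd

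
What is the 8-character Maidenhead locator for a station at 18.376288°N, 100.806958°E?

OK08jj60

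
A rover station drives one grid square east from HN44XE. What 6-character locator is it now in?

HN54ae

Longitude subsquare x = 23; +1 → 24, wraps to 0 = a, carry into square.
Longitude square 4; +1 → 5.
The latitude characters are unchanged.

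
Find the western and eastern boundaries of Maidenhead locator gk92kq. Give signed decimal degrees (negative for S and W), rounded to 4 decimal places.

-41.1667, -41.0833

Field G=6, K=10: +6·20° lon, +10·10° lat → SW at lon -60°, lat 10°.
Square 9, 2: +9·2° lon, +2·1° lat → SW at lon -42°, lat 12°.
Subsquare k=10, q=16: +10·0.0833333° lon, +16·0.0416667° lat → SW at lon -41.1667°, lat 12.6667°.
Cell spans 0.0833333° lon × 0.0416667° lat.
west -41.1667, east -41.0833.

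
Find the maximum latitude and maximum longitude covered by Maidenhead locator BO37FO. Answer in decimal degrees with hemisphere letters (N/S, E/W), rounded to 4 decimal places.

57.6250° N, 153.5000° W

Field B=1, O=14: +1·20° lon, +14·10° lat → SW at lon -160°, lat 50°.
Square 3, 7: +3·2° lon, +7·1° lat → SW at lon -154°, lat 57°.
Subsquare f=5, o=14: +5·0.0833333° lon, +14·0.0416667° lat → SW at lon -153.583°, lat 57.5833°.
Cell spans 0.0833333° lon × 0.0416667° lat. NE corner is SW corner plus one full cell.
latitude 57.6250° N, longitude 153.5000° W.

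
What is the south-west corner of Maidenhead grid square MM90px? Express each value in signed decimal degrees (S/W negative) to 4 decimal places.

30.9583, 79.2500

Field M=12, M=12: +12·20° lon, +12·10° lat → SW at lon 60°, lat 30°.
Square 9, 0: +9·2° lon, +0·1° lat → SW at lon 78°, lat 30°.
Subsquare p=15, x=23: +15·0.0833333° lon, +23·0.0416667° lat → SW at lon 79.25°, lat 30.9583°.
latitude 30.9583, longitude 79.2500.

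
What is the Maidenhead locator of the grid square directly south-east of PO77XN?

PO87am

Longitude subsquare x = 23; +1 → 24, wraps to 0 = a, carry into square.
Longitude square 7; +1 → 8.
Latitude subsquare n = 13; −1 → 12 = m.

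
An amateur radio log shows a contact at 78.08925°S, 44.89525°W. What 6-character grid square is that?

Offset from 180°W / 90°S: lon 135.1047°, lat 11.9107°.
Field (20°×10°, letters A–R): 135.1047/20 → 6 → G, 11.9107/10 → 1 → B; chars GB.
Square (2°×1°, digits 0–9): 15.1047/2 → 7, 1.9107/1 → 1; chars 71.
Subsquare (5′×2.5′, letters a–x): 1.1047/0.0833333 → 13 → n, 0.9107/0.0416667 → 21 → v; chars nv.

GB71nv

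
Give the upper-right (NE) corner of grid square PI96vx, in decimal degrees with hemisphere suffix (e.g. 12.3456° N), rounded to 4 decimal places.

3.0000° S, 139.8333° E

Field P=15, I=8: +15·20° lon, +8·10° lat → SW at lon 120°, lat -10°.
Square 9, 6: +9·2° lon, +6·1° lat → SW at lon 138°, lat -4°.
Subsquare v=21, x=23: +21·0.0833333° lon, +23·0.0416667° lat → SW at lon 139.75°, lat -3.04167°.
Cell spans 0.0833333° lon × 0.0416667° lat. NE corner is SW corner plus one full cell.
latitude 3.0000° S, longitude 139.8333° E.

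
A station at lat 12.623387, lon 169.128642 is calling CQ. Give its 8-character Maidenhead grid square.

RK42no59

Shift to the Maidenhead origin (180°W, 90°S): lon 349.12864, lat 102.62339.
Field: lon ⌊349.12864/20⌋ = 17 → R; lat ⌊102.62339/10⌋ = 10 → K.
Square: lon ⌊9.12864/2⌋ = 4; lat ⌊2.62339/1⌋ = 2.
Subsquare: lon ⌊1.12864/0.0833333⌋ = 13 → n; lat ⌊0.62339/0.0416667⌋ = 14 → o.
Extended square: lon ⌊0.04531/0.00833333⌋ = 5; lat ⌊0.04005/0.00416667⌋ = 9.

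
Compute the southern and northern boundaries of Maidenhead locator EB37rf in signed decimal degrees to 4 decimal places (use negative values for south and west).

Field E=4, B=1: +4·20° lon, +1·10° lat → SW at lon -100°, lat -80°.
Square 3, 7: +3·2° lon, +7·1° lat → SW at lon -94°, lat -73°.
Subsquare r=17, f=5: +17·0.0833333° lon, +5·0.0416667° lat → SW at lon -92.5833°, lat -72.7917°.
Cell spans 0.0833333° lon × 0.0416667° lat.
south -72.7917, north -72.7500.

-72.7917, -72.7500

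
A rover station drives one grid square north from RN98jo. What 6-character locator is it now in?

Latitude subsquare o = 14; +1 → 15 = p.
The longitude characters are unchanged.

RN98jp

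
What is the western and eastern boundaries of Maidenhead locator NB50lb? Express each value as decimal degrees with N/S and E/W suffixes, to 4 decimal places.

90.9167° E, 91.0000° E

Field N=13, B=1: +13·20° lon, +1·10° lat → SW at lon 80°, lat -80°.
Square 5, 0: +5·2° lon, +0·1° lat → SW at lon 90°, lat -80°.
Subsquare l=11, b=1: +11·0.0833333° lon, +1·0.0416667° lat → SW at lon 90.9167°, lat -79.9583°.
Cell spans 0.0833333° lon × 0.0416667° lat.
west 90.9167° E, east 91.0000° E.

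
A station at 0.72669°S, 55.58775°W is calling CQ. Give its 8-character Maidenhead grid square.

GI29eg95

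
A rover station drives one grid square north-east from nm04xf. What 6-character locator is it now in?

Longitude subsquare x = 23; +1 → 24, wraps to 0 = a, carry into square.
Longitude square 0; +1 → 1.
Latitude subsquare f = 5; +1 → 6 = g.

NM14ag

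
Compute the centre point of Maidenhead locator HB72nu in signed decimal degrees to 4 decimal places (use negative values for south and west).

-77.1458, -24.8750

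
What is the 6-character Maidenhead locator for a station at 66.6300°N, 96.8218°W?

EP16op

Add 180° to longitude and 90° to latitude: 83.1782, 156.6300.
Field: 83.1782/20 → 4 → E, 156.6300/10 → 15 → P; chars EP.
Square: 3.1782/2 → 1, 6.6300/1 → 6; chars 16.
Subsquare: 1.1782/0.0833333 → 14 → o, 0.6300/0.0416667 → 15 → p; chars op.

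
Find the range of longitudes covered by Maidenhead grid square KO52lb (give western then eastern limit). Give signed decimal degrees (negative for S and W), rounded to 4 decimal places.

Field K=10, O=14: +10·20° lon, +14·10° lat → SW at lon 20°, lat 50°.
Square 5, 2: +5·2° lon, +2·1° lat → SW at lon 30°, lat 52°.
Subsquare l=11, b=1: +11·0.0833333° lon, +1·0.0416667° lat → SW at lon 30.9167°, lat 52.0417°.
Cell spans 0.0833333° lon × 0.0416667° lat.
west 30.9167, east 31.0000.

30.9167, 31.0000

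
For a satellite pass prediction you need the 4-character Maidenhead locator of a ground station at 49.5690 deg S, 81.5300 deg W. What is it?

Offset from 180°W / 90°S: lon 98.47°, lat 40.43°.
Field (20°×10°, letters A–R): 98.47/20 → 4 → E, 40.43/10 → 4 → E; chars EE.
Square (2°×1°, digits 0–9): 18.47/2 → 9, 0.43/1 → 0; chars 90.

EE90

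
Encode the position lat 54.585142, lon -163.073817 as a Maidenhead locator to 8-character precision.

AO84lo10

Shift to the Maidenhead origin (180°W, 90°S): lon 16.92618, lat 144.58514.
Field: 16.92618/20 → 0 → A, 144.58514/10 → 14 → O; chars AO.
Square: 16.92618/2 → 8, 4.58514/1 → 4; chars 84.
Subsquare: 0.92618/0.0833333 → 11 → l, 0.58514/0.0416667 → 14 → o; chars lo.
Extended square: 0.00952/0.00833333 → 1, 0.00181/0.00416667 → 0; chars 10.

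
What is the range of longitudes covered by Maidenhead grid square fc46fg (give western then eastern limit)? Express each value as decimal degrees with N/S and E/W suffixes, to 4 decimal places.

71.5833° W, 71.5000° W

Field F=5, C=2: +5·20° lon, +2·10° lat → SW at lon -80°, lat -70°.
Square 4, 6: +4·2° lon, +6·1° lat → SW at lon -72°, lat -64°.
Subsquare f=5, g=6: +5·0.0833333° lon, +6·0.0416667° lat → SW at lon -71.5833°, lat -63.75°.
Cell spans 0.0833333° lon × 0.0416667° lat.
west 71.5833° W, east 71.5000° W.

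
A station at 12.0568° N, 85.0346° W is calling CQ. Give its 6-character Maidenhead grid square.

EK72lb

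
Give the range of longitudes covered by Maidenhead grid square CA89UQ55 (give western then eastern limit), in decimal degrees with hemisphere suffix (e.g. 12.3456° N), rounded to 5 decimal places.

122.29167° W, 122.28333° W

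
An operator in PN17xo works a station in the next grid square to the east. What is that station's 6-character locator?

PN27ao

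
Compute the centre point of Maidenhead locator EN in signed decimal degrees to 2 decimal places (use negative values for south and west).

Field E=4, N=13: +4·20° lon, +13·10° lat → SW at lon -100°, lat 40°.
Cell spans 20° lon × 10° lat. Centre is SW corner plus half of each.
latitude 45.00, longitude -90.00.

45.00, -90.00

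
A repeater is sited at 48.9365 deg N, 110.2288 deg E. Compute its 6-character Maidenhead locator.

ON58cw

Add 180° to longitude and 90° to latitude: 290.2288, 138.9365.
Field: lon ⌊290.2288/20⌋ = 14 → O; lat ⌊138.9365/10⌋ = 13 → N.
Square: lon ⌊10.2288/2⌋ = 5; lat ⌊8.9365/1⌋ = 8.
Subsquare: lon ⌊0.2288/0.0833333⌋ = 2 → c; lat ⌊0.9365/0.0416667⌋ = 22 → w.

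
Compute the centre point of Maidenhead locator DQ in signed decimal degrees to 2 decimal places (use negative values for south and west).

Field D=3, Q=16: +3·20° lon, +16·10° lat → SW at lon -120°, lat 70°.
Cell spans 20° lon × 10° lat. Centre is SW corner plus half of each.
latitude 75.00, longitude -110.00.

75.00, -110.00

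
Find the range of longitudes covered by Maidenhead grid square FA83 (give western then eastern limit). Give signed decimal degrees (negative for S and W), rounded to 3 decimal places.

-64.000, -62.000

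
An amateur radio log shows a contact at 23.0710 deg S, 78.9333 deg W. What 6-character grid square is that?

FG06mw

Offset from 180°W / 90°S: lon 101.0667°, lat 66.9290°.
Field: lon ⌊101.0667/20⌋ = 5 → F; lat ⌊66.9290/10⌋ = 6 → G.
Square: lon ⌊1.0667/2⌋ = 0; lat ⌊6.9290/1⌋ = 6.
Subsquare: lon ⌊1.0667/0.0833333⌋ = 12 → m; lat ⌊0.9290/0.0416667⌋ = 22 → w.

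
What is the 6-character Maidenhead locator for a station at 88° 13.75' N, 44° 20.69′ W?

Shift to the Maidenhead origin (180°W, 90°S): lon 135.6552, lat 178.2292.
Field: lon ⌊135.6552/20⌋ = 6 → G; lat ⌊178.2292/10⌋ = 17 → R.
Square: lon ⌊15.6552/2⌋ = 7; lat ⌊8.2292/1⌋ = 8.
Subsquare: lon ⌊1.6552/0.0833333⌋ = 19 → t; lat ⌊0.2292/0.0416667⌋ = 5 → f.

GR78tf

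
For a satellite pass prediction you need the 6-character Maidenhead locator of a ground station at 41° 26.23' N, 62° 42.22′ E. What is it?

Offset from 180°W / 90°S: lon 242.7037°, lat 131.4372°.
Field: 242.7037/20 → 12 → M, 131.4372/10 → 13 → N; chars MN.
Square: 2.7037/2 → 1, 1.4372/1 → 1; chars 11.
Subsquare: 0.7037/0.0833333 → 8 → i, 0.4372/0.0416667 → 10 → k; chars ik.

MN11ik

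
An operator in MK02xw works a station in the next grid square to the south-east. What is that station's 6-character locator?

Longitude subsquare x = 23; +1 → 24, wraps to 0 = a, carry into square.
Longitude square 0; +1 → 1.
Latitude subsquare w = 22; −1 → 21 = v.

MK12av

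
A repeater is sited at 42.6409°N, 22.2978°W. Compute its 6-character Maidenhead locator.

HN82up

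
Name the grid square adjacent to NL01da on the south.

NL00dx

Latitude subsquare a = 0; −1 → -1, wraps to 23 = x, carry into square.
Latitude square 1; −1 → 0.
The longitude characters are unchanged.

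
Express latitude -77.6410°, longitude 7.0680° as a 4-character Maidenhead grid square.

JB32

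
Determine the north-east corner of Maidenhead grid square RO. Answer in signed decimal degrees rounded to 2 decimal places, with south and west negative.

Field R=17, O=14: +17·20° lon, +14·10° lat → SW at lon 160°, lat 50°.
Cell spans 20° lon × 10° lat. NE corner is SW corner plus one full cell.
latitude 60.00, longitude 180.00.

60.00, 180.00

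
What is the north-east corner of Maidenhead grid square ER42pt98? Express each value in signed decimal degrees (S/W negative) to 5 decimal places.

82.82917, -90.66667

Field E=4, R=17: +4·20° lon, +17·10° lat → SW at lon -100°, lat 80°.
Square 4, 2: +4·2° lon, +2·1° lat → SW at lon -92°, lat 82°.
Subsquare p=15, t=19: +15·0.0833333° lon, +19·0.0416667° lat → SW at lon -90.75°, lat 82.7917°.
Extended square 9, 8: +9·0.00833333° lon, +8·0.00416667° lat → SW at lon -90.675°, lat 82.825°.
Cell spans 0.00833333° lon × 0.00416667° lat. NE corner is SW corner plus one full cell.
latitude 82.82917, longitude -90.66667.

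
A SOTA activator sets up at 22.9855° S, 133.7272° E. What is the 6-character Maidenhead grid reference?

PG67ua

Shift to the Maidenhead origin (180°W, 90°S): lon 313.7272, lat 67.0145.
Field: 313.7272/20 → 15 → P, 67.0145/10 → 6 → G; chars PG.
Square: 13.7272/2 → 6, 7.0145/1 → 7; chars 67.
Subsquare: 1.7272/0.0833333 → 20 → u, 0.0145/0.0416667 → 0 → a; chars ua.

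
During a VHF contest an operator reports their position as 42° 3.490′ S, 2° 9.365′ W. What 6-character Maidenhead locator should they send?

IE87ww

Offset from 180°W / 90°S: lon 177.8439°, lat 47.9418°.
Field (20°×10°, letters A–R): lon ⌊177.8439/20⌋ = 8 → I; lat ⌊47.9418/10⌋ = 4 → E.
Square (2°×1°, digits 0–9): lon ⌊17.8439/2⌋ = 8; lat ⌊7.9418/1⌋ = 7.
Subsquare (5′×2.5′, letters a–x): lon ⌊1.8439/0.0833333⌋ = 22 → w; lat ⌊0.9418/0.0416667⌋ = 22 → w.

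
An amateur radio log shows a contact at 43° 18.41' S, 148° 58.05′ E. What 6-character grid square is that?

QE46lq

Shift to the Maidenhead origin (180°W, 90°S): lon 328.9675, lat 46.6932.
Field (20°×10°, letters A–R): 328.9675/20 → 16 → Q, 46.6932/10 → 4 → E; chars QE.
Square (2°×1°, digits 0–9): 8.9675/2 → 4, 6.6932/1 → 6; chars 46.
Subsquare (5′×2.5′, letters a–x): 0.9675/0.0833333 → 11 → l, 0.6932/0.0416667 → 16 → q; chars lq.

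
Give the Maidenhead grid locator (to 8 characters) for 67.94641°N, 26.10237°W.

HP67ww77

Add 180° to longitude and 90° to latitude: 153.89763, 157.94641.
Field: lon ⌊153.89763/20⌋ = 7 → H; lat ⌊157.94641/10⌋ = 15 → P.
Square: lon ⌊13.89763/2⌋ = 6; lat ⌊7.94641/1⌋ = 7.
Subsquare: lon ⌊1.89763/0.0833333⌋ = 22 → w; lat ⌊0.94641/0.0416667⌋ = 22 → w.
Extended square: lon ⌊0.06430/0.00833333⌋ = 7; lat ⌊0.02974/0.00416667⌋ = 7.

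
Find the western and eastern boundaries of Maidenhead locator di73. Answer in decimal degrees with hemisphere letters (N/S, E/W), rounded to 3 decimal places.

106.000° W, 104.000° W

Field D=3, I=8: +3·20° lon, +8·10° lat → SW at lon -120°, lat -10°.
Square 7, 3: +7·2° lon, +3·1° lat → SW at lon -106°, lat -7°.
Cell spans 2° lon × 1° lat.
west 106.000° W, east 104.000° W.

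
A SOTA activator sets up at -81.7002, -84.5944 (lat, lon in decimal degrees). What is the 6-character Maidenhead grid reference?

EA78qh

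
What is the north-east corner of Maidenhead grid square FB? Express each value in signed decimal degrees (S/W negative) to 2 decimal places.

Field F=5, B=1: +5·20° lon, +1·10° lat → SW at lon -80°, lat -80°.
Cell spans 20° lon × 10° lat. NE corner is SW corner plus one full cell.
latitude -70.00, longitude -60.00.

-70.00, -60.00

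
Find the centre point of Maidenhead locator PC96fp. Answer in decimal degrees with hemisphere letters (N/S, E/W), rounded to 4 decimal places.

63.3542° S, 138.4583° E

Field P=15, C=2: +15·20° lon, +2·10° lat → SW at lon 120°, lat -70°.
Square 9, 6: +9·2° lon, +6·1° lat → SW at lon 138°, lat -64°.
Subsquare f=5, p=15: +5·0.0833333° lon, +15·0.0416667° lat → SW at lon 138.417°, lat -63.375°.
Cell spans 0.0833333° lon × 0.0416667° lat. Centre is SW corner plus half of each.
latitude 63.3542° S, longitude 138.4583° E.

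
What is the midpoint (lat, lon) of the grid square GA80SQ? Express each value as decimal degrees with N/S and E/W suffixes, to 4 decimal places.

Field G=6, A=0: +6·20° lon, +0·10° lat → SW at lon -60°, lat -90°.
Square 8, 0: +8·2° lon, +0·1° lat → SW at lon -44°, lat -90°.
Subsquare s=18, q=16: +18·0.0833333° lon, +16·0.0416667° lat → SW at lon -42.5°, lat -89.3333°.
Cell spans 0.0833333° lon × 0.0416667° lat. Centre is SW corner plus half of each.
latitude 89.3125° S, longitude 42.4583° W.

89.3125° S, 42.4583° W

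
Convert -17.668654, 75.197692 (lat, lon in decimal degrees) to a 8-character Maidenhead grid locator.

Offset from 180°W / 90°S: lon 255.19769°, lat 72.33135°.
Field (20°×10°, letters A–R): 255.19769/20 → 12 → M, 72.33135/10 → 7 → H; chars MH.
Square (2°×1°, digits 0–9): 15.19769/2 → 7, 2.33135/1 → 2; chars 72.
Subsquare (5′×2.5′, letters a–x): 1.19769/0.0833333 → 14 → o, 0.33135/0.0416667 → 7 → h; chars oh.
Extended square (30″×15″, digits 0–9): 0.03103/0.00833333 → 3, 0.03968/0.00416667 → 9; chars 39.

MH72oh39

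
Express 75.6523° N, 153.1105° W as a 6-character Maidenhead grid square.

BQ35kp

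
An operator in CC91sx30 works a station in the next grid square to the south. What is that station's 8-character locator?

CC91sw39

Latitude extended square 0; −1 → -1, wraps to 9, carry into subsquare.
Latitude subsquare x = 23; −1 → 22 = w.
The longitude characters are unchanged.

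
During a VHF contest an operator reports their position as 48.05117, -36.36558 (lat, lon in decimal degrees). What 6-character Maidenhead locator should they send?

Add 180° to longitude and 90° to latitude: 143.6344, 138.0512.
Field (20°×10°, letters A–R): lon ⌊143.6344/20⌋ = 7 → H; lat ⌊138.0512/10⌋ = 13 → N.
Square (2°×1°, digits 0–9): lon ⌊3.6344/2⌋ = 1; lat ⌊8.0512/1⌋ = 8.
Subsquare (5′×2.5′, letters a–x): lon ⌊1.6344/0.0833333⌋ = 19 → t; lat ⌊0.0512/0.0416667⌋ = 1 → b.

HN18tb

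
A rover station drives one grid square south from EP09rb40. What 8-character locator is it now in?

Latitude extended square 0; −1 → -1, wraps to 9, carry into subsquare.
Latitude subsquare b = 1; −1 → 0 = a.
The longitude characters are unchanged.

EP09ra49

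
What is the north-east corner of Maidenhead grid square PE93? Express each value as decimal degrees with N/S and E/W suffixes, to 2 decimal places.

Field P=15, E=4: +15·20° lon, +4·10° lat → SW at lon 120°, lat -50°.
Square 9, 3: +9·2° lon, +3·1° lat → SW at lon 138°, lat -47°.
Cell spans 2° lon × 1° lat. NE corner is SW corner plus one full cell.
latitude 46.00° S, longitude 140.00° E.

46.00° S, 140.00° E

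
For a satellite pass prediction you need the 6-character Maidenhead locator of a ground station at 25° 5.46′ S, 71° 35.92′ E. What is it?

Shift to the Maidenhead origin (180°W, 90°S): lon 251.5987, lat 64.9090.
Field: 251.5987/20 → 12 → M, 64.9090/10 → 6 → G; chars MG.
Square: 11.5987/2 → 5, 4.9090/1 → 4; chars 54.
Subsquare: 1.5987/0.0833333 → 19 → t, 0.9090/0.0416667 → 21 → v; chars tv.

MG54tv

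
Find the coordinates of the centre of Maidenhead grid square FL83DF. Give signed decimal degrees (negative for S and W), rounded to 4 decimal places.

23.2292, -63.7083

Field F=5, L=11: +5·20° lon, +11·10° lat → SW at lon -80°, lat 20°.
Square 8, 3: +8·2° lon, +3·1° lat → SW at lon -64°, lat 23°.
Subsquare d=3, f=5: +3·0.0833333° lon, +5·0.0416667° lat → SW at lon -63.75°, lat 23.2083°.
Cell spans 0.0833333° lon × 0.0416667° lat. Centre is SW corner plus half of each.
latitude 23.2292, longitude -63.7083.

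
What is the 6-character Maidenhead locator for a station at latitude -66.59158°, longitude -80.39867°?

Add 180° to longitude and 90° to latitude: 99.6013, 23.4084.
Field: lon ⌊99.6013/20⌋ = 4 → E; lat ⌊23.4084/10⌋ = 2 → C.
Square: lon ⌊19.6013/2⌋ = 9; lat ⌊3.4084/1⌋ = 3.
Subsquare: lon ⌊1.6013/0.0833333⌋ = 19 → t; lat ⌊0.4084/0.0416667⌋ = 9 → j.

EC93tj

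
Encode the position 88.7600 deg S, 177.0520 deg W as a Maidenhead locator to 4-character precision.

AA11

Shift to the Maidenhead origin (180°W, 90°S): lon 2.95, lat 1.24.
Field: 2.95/20 → 0 → A, 1.24/10 → 0 → A; chars AA.
Square: 2.95/2 → 1, 1.24/1 → 1; chars 11.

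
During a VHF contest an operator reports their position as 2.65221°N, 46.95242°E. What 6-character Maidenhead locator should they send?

Shift to the Maidenhead origin (180°W, 90°S): lon 226.9524, lat 92.6522.
Field: 226.9524/20 → 11 → L, 92.6522/10 → 9 → J; chars LJ.
Square: 6.9524/2 → 3, 2.6522/1 → 2; chars 32.
Subsquare: 0.9524/0.0833333 → 11 → l, 0.6522/0.0416667 → 15 → p; chars lp.

LJ32lp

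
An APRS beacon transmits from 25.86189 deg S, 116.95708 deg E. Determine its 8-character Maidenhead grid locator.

OG84ld43

Shift to the Maidenhead origin (180°W, 90°S): lon 296.95708, lat 64.13811.
Field (20°×10°, letters A–R): lon ⌊296.95708/20⌋ = 14 → O; lat ⌊64.13811/10⌋ = 6 → G.
Square (2°×1°, digits 0–9): lon ⌊16.95708/2⌋ = 8; lat ⌊4.13811/1⌋ = 4.
Subsquare (5′×2.5′, letters a–x): lon ⌊0.95708/0.0833333⌋ = 11 → l; lat ⌊0.13811/0.0416667⌋ = 3 → d.
Extended square (30″×15″, digits 0–9): lon ⌊0.04041/0.00833333⌋ = 4; lat ⌊0.01311/0.00416667⌋ = 3.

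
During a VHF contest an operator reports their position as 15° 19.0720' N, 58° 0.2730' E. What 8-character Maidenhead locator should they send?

Offset from 180°W / 90°S: lon 238.00455°, lat 105.31787°.
Field: 238.00455/20 → 11 → L, 105.31787/10 → 10 → K; chars LK.
Square: 18.00455/2 → 9, 5.31787/1 → 5; chars 95.
Subsquare: 0.00455/0.0833333 → 0 → a, 0.31787/0.0416667 → 7 → h; chars ah.
Extended square: 0.00455/0.00833333 → 0, 0.02620/0.00416667 → 6; chars 06.

LK95ah06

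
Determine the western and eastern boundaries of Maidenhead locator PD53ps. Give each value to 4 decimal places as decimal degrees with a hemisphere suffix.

131.2500° E, 131.3333° E

Field P=15, D=3: +15·20° lon, +3·10° lat → SW at lon 120°, lat -60°.
Square 5, 3: +5·2° lon, +3·1° lat → SW at lon 130°, lat -57°.
Subsquare p=15, s=18: +15·0.0833333° lon, +18·0.0416667° lat → SW at lon 131.25°, lat -56.25°.
Cell spans 0.0833333° lon × 0.0416667° lat.
west 131.2500° E, east 131.3333° E.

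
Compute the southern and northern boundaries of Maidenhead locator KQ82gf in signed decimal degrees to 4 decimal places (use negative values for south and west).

72.2083, 72.2500

Field K=10, Q=16: +10·20° lon, +16·10° lat → SW at lon 20°, lat 70°.
Square 8, 2: +8·2° lon, +2·1° lat → SW at lon 36°, lat 72°.
Subsquare g=6, f=5: +6·0.0833333° lon, +5·0.0416667° lat → SW at lon 36.5°, lat 72.2083°.
Cell spans 0.0833333° lon × 0.0416667° lat.
south 72.2083, north 72.2500.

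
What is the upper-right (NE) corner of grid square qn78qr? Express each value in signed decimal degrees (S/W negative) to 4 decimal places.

48.7500, 155.4167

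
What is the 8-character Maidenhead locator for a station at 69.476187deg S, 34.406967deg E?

KC70em85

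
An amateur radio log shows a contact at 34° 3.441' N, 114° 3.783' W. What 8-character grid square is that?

Shift to the Maidenhead origin (180°W, 90°S): lon 65.93695, lat 124.05735.
Field: 65.93695/20 → 3 → D, 124.05735/10 → 12 → M; chars DM.
Square: 5.93695/2 → 2, 4.05735/1 → 4; chars 24.
Subsquare: 1.93695/0.0833333 → 23 → x, 0.05735/0.0416667 → 1 → b; chars xb.
Extended square: 0.02028/0.00833333 → 2, 0.01568/0.00416667 → 3; chars 23.

DM24xb23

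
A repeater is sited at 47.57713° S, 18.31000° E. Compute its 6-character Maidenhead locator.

JE92dk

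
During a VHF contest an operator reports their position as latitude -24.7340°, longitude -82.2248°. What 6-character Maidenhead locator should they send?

Add 180° to longitude and 90° to latitude: 97.7752, 65.2660.
Field (20°×10°, letters A–R): 97.7752/20 → 4 → E, 65.2660/10 → 6 → G; chars EG.
Square (2°×1°, digits 0–9): 17.7752/2 → 8, 5.2660/1 → 5; chars 85.
Subsquare (5′×2.5′, letters a–x): 1.7752/0.0833333 → 21 → v, 0.2660/0.0416667 → 6 → g; chars vg.

EG85vg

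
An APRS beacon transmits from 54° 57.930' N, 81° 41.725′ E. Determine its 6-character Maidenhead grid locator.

NO04ux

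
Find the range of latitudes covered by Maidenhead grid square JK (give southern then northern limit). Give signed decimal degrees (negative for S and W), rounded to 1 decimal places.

10.0, 20.0

Field J=9, K=10: +9·20° lon, +10·10° lat → SW at lon 0°, lat 10°.
Cell spans 20° lon × 10° lat.
south 10.0, north 20.0.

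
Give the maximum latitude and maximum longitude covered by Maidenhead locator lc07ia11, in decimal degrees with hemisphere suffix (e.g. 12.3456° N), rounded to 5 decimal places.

Field L=11, C=2: +11·20° lon, +2·10° lat → SW at lon 40°, lat -70°.
Square 0, 7: +0·2° lon, +7·1° lat → SW at lon 40°, lat -63°.
Subsquare i=8, a=0: +8·0.0833333° lon, +0·0.0416667° lat → SW at lon 40.6667°, lat -63°.
Extended square 1, 1: +1·0.00833333° lon, +1·0.00416667° lat → SW at lon 40.675°, lat -62.9958°.
Cell spans 0.00833333° lon × 0.00416667° lat. NE corner is SW corner plus one full cell.
latitude 62.99167° S, longitude 40.68333° E.

62.99167° S, 40.68333° E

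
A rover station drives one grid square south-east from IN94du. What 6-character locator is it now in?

Longitude subsquare d = 3; +1 → 4 = e.
Latitude subsquare u = 20; −1 → 19 = t.

IN94et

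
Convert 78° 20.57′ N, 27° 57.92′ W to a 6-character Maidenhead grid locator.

Offset from 180°W / 90°S: lon 152.0347°, lat 168.3428°.
Field: 152.0347/20 → 7 → H, 168.3428/10 → 16 → Q; chars HQ.
Square: 12.0347/2 → 6, 8.3428/1 → 8; chars 68.
Subsquare: 0.0347/0.0833333 → 0 → a, 0.3428/0.0416667 → 8 → i; chars ai.

HQ68ai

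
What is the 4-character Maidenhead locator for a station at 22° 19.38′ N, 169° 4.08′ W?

Add 180° to longitude and 90° to latitude: 10.93, 112.32.
Field (20°×10°, letters A–R): lon ⌊10.93/20⌋ = 0 → A; lat ⌊112.32/10⌋ = 11 → L.
Square (2°×1°, digits 0–9): lon ⌊10.93/2⌋ = 5; lat ⌊2.32/1⌋ = 2.

AL52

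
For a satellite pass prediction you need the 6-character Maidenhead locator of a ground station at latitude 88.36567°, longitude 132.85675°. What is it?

PR68ki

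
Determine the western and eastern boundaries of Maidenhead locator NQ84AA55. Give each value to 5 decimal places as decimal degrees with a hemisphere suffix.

Field N=13, Q=16: +13·20° lon, +16·10° lat → SW at lon 80°, lat 70°.
Square 8, 4: +8·2° lon, +4·1° lat → SW at lon 96°, lat 74°.
Subsquare a=0, a=0: +0·0.0833333° lon, +0·0.0416667° lat → SW at lon 96°, lat 74°.
Extended square 5, 5: +5·0.00833333° lon, +5·0.00416667° lat → SW at lon 96.0417°, lat 74.0208°.
Cell spans 0.00833333° lon × 0.00416667° lat.
west 96.04167° E, east 96.05000° E.

96.04167° E, 96.05000° E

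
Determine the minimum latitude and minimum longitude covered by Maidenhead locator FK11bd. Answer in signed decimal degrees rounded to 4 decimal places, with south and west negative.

Field F=5, K=10: +5·20° lon, +10·10° lat → SW at lon -80°, lat 10°.
Square 1, 1: +1·2° lon, +1·1° lat → SW at lon -78°, lat 11°.
Subsquare b=1, d=3: +1·0.0833333° lon, +3·0.0416667° lat → SW at lon -77.9167°, lat 11.125°.
latitude 11.1250, longitude -77.9167.

11.1250, -77.9167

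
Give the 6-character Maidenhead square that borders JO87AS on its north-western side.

Longitude subsquare a = 0; −1 → -1, wraps to 23 = x, carry into square.
Longitude square 8; −1 → 7.
Latitude subsquare s = 18; +1 → 19 = t.

JO77xt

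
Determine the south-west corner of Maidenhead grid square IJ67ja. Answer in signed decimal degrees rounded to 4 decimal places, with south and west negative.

7.0000, -7.2500

Field I=8, J=9: +8·20° lon, +9·10° lat → SW at lon -20°, lat 0°.
Square 6, 7: +6·2° lon, +7·1° lat → SW at lon -8°, lat 7°.
Subsquare j=9, a=0: +9·0.0833333° lon, +0·0.0416667° lat → SW at lon -7.25°, lat 7°.
latitude 7.0000, longitude -7.2500.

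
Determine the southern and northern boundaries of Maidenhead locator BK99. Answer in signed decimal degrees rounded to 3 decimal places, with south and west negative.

19.000, 20.000

Field B=1, K=10: +1·20° lon, +10·10° lat → SW at lon -160°, lat 10°.
Square 9, 9: +9·2° lon, +9·1° lat → SW at lon -142°, lat 19°.
Cell spans 2° lon × 1° lat.
south 19.000, north 20.000.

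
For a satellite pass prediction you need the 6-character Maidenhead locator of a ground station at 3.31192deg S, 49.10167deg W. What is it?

GI56kq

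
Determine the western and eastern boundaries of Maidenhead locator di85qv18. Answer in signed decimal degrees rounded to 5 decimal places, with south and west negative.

-102.65833, -102.65000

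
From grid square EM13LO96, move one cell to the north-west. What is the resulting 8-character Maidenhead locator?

Longitude extended square 9; −1 → 8.
Latitude extended square 6; +1 → 7.

EM13lo87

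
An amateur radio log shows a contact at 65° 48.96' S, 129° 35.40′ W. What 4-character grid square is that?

Offset from 180°W / 90°S: lon 50.41°, lat 24.18°.
Field: 50.41/20 → 2 → C, 24.18/10 → 2 → C; chars CC.
Square: 10.41/2 → 5, 4.18/1 → 4; chars 54.

CC54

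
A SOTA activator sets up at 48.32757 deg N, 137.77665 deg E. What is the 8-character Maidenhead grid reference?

PN88vh38

Add 180° to longitude and 90° to latitude: 317.77665, 138.32757.
Field: lon ⌊317.77665/20⌋ = 15 → P; lat ⌊138.32757/10⌋ = 13 → N.
Square: lon ⌊17.77665/2⌋ = 8; lat ⌊8.32757/1⌋ = 8.
Subsquare: lon ⌊1.77665/0.0833333⌋ = 21 → v; lat ⌊0.32757/0.0416667⌋ = 7 → h.
Extended square: lon ⌊0.02665/0.00833333⌋ = 3; lat ⌊0.03590/0.00416667⌋ = 8.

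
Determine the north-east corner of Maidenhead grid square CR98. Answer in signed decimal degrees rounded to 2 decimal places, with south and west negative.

89.00, -120.00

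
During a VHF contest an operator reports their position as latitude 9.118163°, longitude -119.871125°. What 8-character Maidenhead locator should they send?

Shift to the Maidenhead origin (180°W, 90°S): lon 60.12887, lat 99.11816.
Field (20°×10°, letters A–R): 60.12887/20 → 3 → D, 99.11816/10 → 9 → J; chars DJ.
Square (2°×1°, digits 0–9): 0.12887/2 → 0, 9.11816/1 → 9; chars 09.
Subsquare (5′×2.5′, letters a–x): 0.12887/0.0833333 → 1 → b, 0.11816/0.0416667 → 2 → c; chars bc.
Extended square (30″×15″, digits 0–9): 0.04554/0.00833333 → 5, 0.03483/0.00416667 → 8; chars 58.

DJ09bc58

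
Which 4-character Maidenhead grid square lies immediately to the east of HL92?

IL02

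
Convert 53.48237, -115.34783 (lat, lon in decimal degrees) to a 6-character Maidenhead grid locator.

DO23hl

Offset from 180°W / 90°S: lon 64.6522°, lat 143.4824°.
Field: 64.6522/20 → 3 → D, 143.4824/10 → 14 → O; chars DO.
Square: 4.6522/2 → 2, 3.4824/1 → 3; chars 23.
Subsquare: 0.6522/0.0833333 → 7 → h, 0.4824/0.0416667 → 11 → l; chars hl.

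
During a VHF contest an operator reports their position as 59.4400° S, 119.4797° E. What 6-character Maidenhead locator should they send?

Offset from 180°W / 90°S: lon 299.4797°, lat 30.5600°.
Field: lon ⌊299.4797/20⌋ = 14 → O; lat ⌊30.5600/10⌋ = 3 → D.
Square: lon ⌊19.4797/2⌋ = 9; lat ⌊0.5600/1⌋ = 0.
Subsquare: lon ⌊1.4797/0.0833333⌋ = 17 → r; lat ⌊0.5600/0.0416667⌋ = 13 → n.

OD90rn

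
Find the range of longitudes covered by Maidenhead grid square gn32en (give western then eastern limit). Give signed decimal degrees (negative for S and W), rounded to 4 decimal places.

Field G=6, N=13: +6·20° lon, +13·10° lat → SW at lon -60°, lat 40°.
Square 3, 2: +3·2° lon, +2·1° lat → SW at lon -54°, lat 42°.
Subsquare e=4, n=13: +4·0.0833333° lon, +13·0.0416667° lat → SW at lon -53.6667°, lat 42.5417°.
Cell spans 0.0833333° lon × 0.0416667° lat.
west -53.6667, east -53.5833.

-53.6667, -53.5833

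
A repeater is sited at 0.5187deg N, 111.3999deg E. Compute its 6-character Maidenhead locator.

OJ50qm

Offset from 180°W / 90°S: lon 291.3999°, lat 90.5187°.
Field: 291.3999/20 → 14 → O, 90.5187/10 → 9 → J; chars OJ.
Square: 11.3999/2 → 5, 0.5187/1 → 0; chars 50.
Subsquare: 1.3999/0.0833333 → 16 → q, 0.5187/0.0416667 → 12 → m; chars qm.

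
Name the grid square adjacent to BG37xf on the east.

Longitude subsquare x = 23; +1 → 24, wraps to 0 = a, carry into square.
Longitude square 3; +1 → 4.
The latitude characters are unchanged.

BG47af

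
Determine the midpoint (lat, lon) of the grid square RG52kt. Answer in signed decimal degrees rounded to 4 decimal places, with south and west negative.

Field R=17, G=6: +17·20° lon, +6·10° lat → SW at lon 160°, lat -30°.
Square 5, 2: +5·2° lon, +2·1° lat → SW at lon 170°, lat -28°.
Subsquare k=10, t=19: +10·0.0833333° lon, +19·0.0416667° lat → SW at lon 170.833°, lat -27.2083°.
Cell spans 0.0833333° lon × 0.0416667° lat. Centre is SW corner plus half of each.
latitude -27.1875, longitude 170.8750.

-27.1875, 170.8750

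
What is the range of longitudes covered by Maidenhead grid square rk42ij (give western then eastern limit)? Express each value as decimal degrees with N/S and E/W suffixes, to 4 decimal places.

Field R=17, K=10: +17·20° lon, +10·10° lat → SW at lon 160°, lat 10°.
Square 4, 2: +4·2° lon, +2·1° lat → SW at lon 168°, lat 12°.
Subsquare i=8, j=9: +8·0.0833333° lon, +9·0.0416667° lat → SW at lon 168.667°, lat 12.375°.
Cell spans 0.0833333° lon × 0.0416667° lat.
west 168.6667° E, east 168.7500° E.

168.6667° E, 168.7500° E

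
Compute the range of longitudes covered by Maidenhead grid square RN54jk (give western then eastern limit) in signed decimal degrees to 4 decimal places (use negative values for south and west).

170.7500, 170.8333

Field R=17, N=13: +17·20° lon, +13·10° lat → SW at lon 160°, lat 40°.
Square 5, 4: +5·2° lon, +4·1° lat → SW at lon 170°, lat 44°.
Subsquare j=9, k=10: +9·0.0833333° lon, +10·0.0416667° lat → SW at lon 170.75°, lat 44.4167°.
Cell spans 0.0833333° lon × 0.0416667° lat.
west 170.7500, east 170.8333.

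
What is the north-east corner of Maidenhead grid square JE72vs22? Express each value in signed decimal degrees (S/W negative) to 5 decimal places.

Field J=9, E=4: +9·20° lon, +4·10° lat → SW at lon 0°, lat -50°.
Square 7, 2: +7·2° lon, +2·1° lat → SW at lon 14°, lat -48°.
Subsquare v=21, s=18: +21·0.0833333° lon, +18·0.0416667° lat → SW at lon 15.75°, lat -47.25°.
Extended square 2, 2: +2·0.00833333° lon, +2·0.00416667° lat → SW at lon 15.7667°, lat -47.2417°.
Cell spans 0.00833333° lon × 0.00416667° lat. NE corner is SW corner plus one full cell.
latitude -47.23750, longitude 15.77500.

-47.23750, 15.77500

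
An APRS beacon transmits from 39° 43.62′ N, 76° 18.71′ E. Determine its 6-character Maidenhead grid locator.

MM89dr

Shift to the Maidenhead origin (180°W, 90°S): lon 256.3118, lat 129.7270.
Field (20°×10°, letters A–R): 256.3118/20 → 12 → M, 129.7270/10 → 12 → M; chars MM.
Square (2°×1°, digits 0–9): 16.3118/2 → 8, 9.7270/1 → 9; chars 89.
Subsquare (5′×2.5′, letters a–x): 0.3118/0.0833333 → 3 → d, 0.7270/0.0416667 → 17 → r; chars dr.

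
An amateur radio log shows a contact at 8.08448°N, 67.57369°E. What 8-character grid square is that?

MJ38sc80

Add 180° to longitude and 90° to latitude: 247.57369, 98.08448.
Field: lon ⌊247.57369/20⌋ = 12 → M; lat ⌊98.08448/10⌋ = 9 → J.
Square: lon ⌊7.57369/2⌋ = 3; lat ⌊8.08448/1⌋ = 8.
Subsquare: lon ⌊1.57369/0.0833333⌋ = 18 → s; lat ⌊0.08448/0.0416667⌋ = 2 → c.
Extended square: lon ⌊0.07369/0.00833333⌋ = 8; lat ⌊0.00115/0.00416667⌋ = 0.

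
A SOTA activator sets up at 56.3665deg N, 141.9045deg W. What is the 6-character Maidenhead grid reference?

BO96bi

Shift to the Maidenhead origin (180°W, 90°S): lon 38.0955, lat 146.3665.
Field: lon ⌊38.0955/20⌋ = 1 → B; lat ⌊146.3665/10⌋ = 14 → O.
Square: lon ⌊18.0955/2⌋ = 9; lat ⌊6.3665/1⌋ = 6.
Subsquare: lon ⌊0.0955/0.0833333⌋ = 1 → b; lat ⌊0.3665/0.0416667⌋ = 8 → i.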